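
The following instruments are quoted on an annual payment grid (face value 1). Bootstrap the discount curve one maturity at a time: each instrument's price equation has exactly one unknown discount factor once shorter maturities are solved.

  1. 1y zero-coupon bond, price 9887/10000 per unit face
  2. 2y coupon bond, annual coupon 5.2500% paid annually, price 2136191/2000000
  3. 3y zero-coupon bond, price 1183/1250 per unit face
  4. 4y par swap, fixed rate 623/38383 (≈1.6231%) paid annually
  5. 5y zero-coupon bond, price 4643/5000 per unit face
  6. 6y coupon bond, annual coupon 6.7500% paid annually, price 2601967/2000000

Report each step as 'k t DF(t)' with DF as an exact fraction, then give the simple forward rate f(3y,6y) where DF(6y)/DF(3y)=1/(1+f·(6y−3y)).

step 1 [1y] zero: DF = P = 9887/10000 ≈ 0.988700
step 2 [2y] bond c/1=21/400: DF=(2136191/2000000 − 21/400·(0.988700))/(1+21/400) = 1931/2000 ≈ 0.965500
step 3 [3y] zero: DF = P = 1183/1250 ≈ 0.946400
step 4 [4y] swap r/1=623/38383: DF=(1 − 623/38383·(0.988700+0.965500+0.946400))/(1+623/38383) = 9377/10000 ≈ 0.937700
step 5 [5y] zero: DF = P = 4643/5000 ≈ 0.928600
step 6 [6y] bond c/1=27/400: DF=(2601967/2000000 − 27/400·(0.988700+0.965500+0.946400+0.937700+0.928600))/(1+27/400) = 9173/10000 ≈ 0.917300

1 1 9887/10000
2 2 1931/2000
3 3 1183/1250
4 4 9377/10000
5 5 4643/5000
6 6 9173/10000
f(3y,6y) = ((1183/1250)/(9173/10000) − 1)/(3) = 97/9173 ≈ 1.0575%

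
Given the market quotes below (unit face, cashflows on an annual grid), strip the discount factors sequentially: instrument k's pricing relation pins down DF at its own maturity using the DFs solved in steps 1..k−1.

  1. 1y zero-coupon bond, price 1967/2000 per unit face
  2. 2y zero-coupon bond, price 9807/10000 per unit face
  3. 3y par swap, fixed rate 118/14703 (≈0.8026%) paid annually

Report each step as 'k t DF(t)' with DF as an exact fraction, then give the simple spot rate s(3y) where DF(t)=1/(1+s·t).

step 1 [1y] zero: DF = P = 1967/2000 ≈ 0.983500
step 2 [2y] zero: DF = P = 9807/10000 ≈ 0.980700
step 3 [3y] swap r/1=118/14703: DF=(1 − 118/14703·(0.983500+0.980700))/(1+118/14703) = 2441/2500 ≈ 0.976400

1 1 1967/2000
2 2 9807/10000
3 3 2441/2500
s(3y) = (1/(2441/2500) − 1)/(3) = 59/7323 ≈ 0.8057%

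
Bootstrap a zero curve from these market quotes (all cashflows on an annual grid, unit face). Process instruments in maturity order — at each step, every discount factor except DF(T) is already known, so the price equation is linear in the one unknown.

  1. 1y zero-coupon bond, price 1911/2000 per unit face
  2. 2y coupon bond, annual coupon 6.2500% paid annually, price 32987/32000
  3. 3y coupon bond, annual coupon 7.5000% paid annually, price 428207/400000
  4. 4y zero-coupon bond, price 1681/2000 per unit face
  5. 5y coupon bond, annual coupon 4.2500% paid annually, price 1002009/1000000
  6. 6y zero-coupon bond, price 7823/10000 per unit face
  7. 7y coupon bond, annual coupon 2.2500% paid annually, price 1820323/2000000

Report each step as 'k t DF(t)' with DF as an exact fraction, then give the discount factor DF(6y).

step 1 [1y] zero: DF = P = 1911/2000 ≈ 0.955500
step 2 [2y] bond c/1=1/16: DF=(32987/32000 − 1/16·(0.955500))/(1+1/16) = 457/500 ≈ 0.914000
step 3 [3y] bond c/1=3/40: DF=(428207/400000 − 3/40·(0.955500+0.914000))/(1+3/40) = 4327/5000 ≈ 0.865400
step 4 [4y] zero: DF = P = 1681/2000 ≈ 0.840500
step 5 [5y] bond c/1=17/400: DF=(1002009/1000000 − 17/400·(0.955500+0.914000+0.865400+0.840500))/(1+17/400) = 4077/5000 ≈ 0.815400
step 6 [6y] zero: DF = P = 7823/10000 ≈ 0.782300
step 7 [7y] bond c/1=9/400: DF=(1820323/2000000 − 9/400·(0.955500+0.914000+0.865400+0.840500+0.815400+0.782300))/(1+9/400) = 7763/10000 ≈ 0.776300

1 1 1911/2000
2 2 457/500
3 3 4327/5000
4 4 1681/2000
5 5 4077/5000
6 6 7823/10000
7 7 7763/10000
DF(6y) = 7823/10000 ≈ 0.782300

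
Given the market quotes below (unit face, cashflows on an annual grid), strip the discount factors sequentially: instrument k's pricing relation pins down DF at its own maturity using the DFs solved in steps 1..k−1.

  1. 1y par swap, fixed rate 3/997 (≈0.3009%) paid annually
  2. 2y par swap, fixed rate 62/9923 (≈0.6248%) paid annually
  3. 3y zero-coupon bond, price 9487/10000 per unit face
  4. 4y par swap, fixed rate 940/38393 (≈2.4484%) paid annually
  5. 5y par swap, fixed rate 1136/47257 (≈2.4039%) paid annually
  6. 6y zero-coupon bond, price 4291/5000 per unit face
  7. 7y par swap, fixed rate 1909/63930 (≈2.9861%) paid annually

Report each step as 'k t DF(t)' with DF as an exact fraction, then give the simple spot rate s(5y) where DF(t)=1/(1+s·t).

1 1 997/1000
2 2 2469/2500
3 3 9487/10000
4 4 453/500
5 5 554/625
6 6 4291/5000
7 7 8091/10000
s(5y) = (1/(554/625) − 1)/(5) = 71/2770 ≈ 2.5632%

step 1 [1y] swap r/1=3/997: DF=(1 − 3/997·(0))/(1+3/997) = 997/1000 ≈ 0.997000
step 2 [2y] swap r/1=62/9923: DF=(1 − 62/9923·(0.997000))/(1+62/9923) = 2469/2500 ≈ 0.987600
step 3 [3y] zero: DF = P = 9487/10000 ≈ 0.948700
step 4 [4y] swap r/1=940/38393: DF=(1 − 940/38393·(0.997000+0.987600+0.948700))/(1+940/38393) = 453/500 ≈ 0.906000
step 5 [5y] swap r/1=1136/47257: DF=(1 − 1136/47257·(0.997000+0.987600+0.948700+0.906000))/(1+1136/47257) = 554/625 ≈ 0.886400
step 6 [6y] zero: DF = P = 4291/5000 ≈ 0.858200
step 7 [7y] swap r/1=1909/63930: DF=(1 − 1909/63930·(0.997000+0.987600+0.948700+0.906000+0.886400+0.858200))/(1+1909/63930) = 8091/10000 ≈ 0.809100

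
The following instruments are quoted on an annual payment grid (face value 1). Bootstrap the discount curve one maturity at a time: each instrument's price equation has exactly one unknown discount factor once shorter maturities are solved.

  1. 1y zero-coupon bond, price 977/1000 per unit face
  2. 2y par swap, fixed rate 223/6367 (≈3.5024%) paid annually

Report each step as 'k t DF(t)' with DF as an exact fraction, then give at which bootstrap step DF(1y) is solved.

1 1 977/1000
2 2 9331/10000
DF(1y) is solved at step 1

step 1 [1y] zero: DF = P = 977/1000 ≈ 0.977000
step 2 [2y] swap r/1=223/6367: DF=(1 − 223/6367·(0.977000))/(1+223/6367) = 9331/10000 ≈ 0.933100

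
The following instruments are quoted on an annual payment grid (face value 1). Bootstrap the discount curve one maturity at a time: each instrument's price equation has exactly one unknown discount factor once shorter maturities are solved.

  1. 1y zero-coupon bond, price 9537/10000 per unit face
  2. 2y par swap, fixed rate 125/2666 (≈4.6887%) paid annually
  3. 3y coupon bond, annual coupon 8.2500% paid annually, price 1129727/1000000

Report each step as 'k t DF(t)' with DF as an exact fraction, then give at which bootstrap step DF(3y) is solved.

1 1 9537/10000
2 2 73/80
3 3 4507/5000
DF(3y) is solved at step 3

step 1 [1y] zero: DF = P = 9537/10000 ≈ 0.953700
step 2 [2y] swap r/1=125/2666: DF=(1 − 125/2666·(0.953700))/(1+125/2666) = 73/80 ≈ 0.912500
step 3 [3y] bond c/1=33/400: DF=(1129727/1000000 − 33/400·(0.953700+0.912500))/(1+33/400) = 4507/5000 ≈ 0.901400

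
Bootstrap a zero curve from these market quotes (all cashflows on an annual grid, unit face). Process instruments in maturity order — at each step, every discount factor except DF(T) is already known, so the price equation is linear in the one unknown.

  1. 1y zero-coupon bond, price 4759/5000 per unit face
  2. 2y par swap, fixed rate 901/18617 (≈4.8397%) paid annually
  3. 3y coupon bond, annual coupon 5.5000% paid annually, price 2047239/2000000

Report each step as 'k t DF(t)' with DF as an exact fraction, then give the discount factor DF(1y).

1 1 4759/5000
2 2 9099/10000
3 3 2183/2500
DF(1y) = 4759/5000 ≈ 0.951800

step 1 [1y] zero: DF = P = 4759/5000 ≈ 0.951800
step 2 [2y] swap r/1=901/18617: DF=(1 − 901/18617·(0.951800))/(1+901/18617) = 9099/10000 ≈ 0.909900
step 3 [3y] bond c/1=11/200: DF=(2047239/2000000 − 11/200·(0.951800+0.909900))/(1+11/200) = 2183/2500 ≈ 0.873200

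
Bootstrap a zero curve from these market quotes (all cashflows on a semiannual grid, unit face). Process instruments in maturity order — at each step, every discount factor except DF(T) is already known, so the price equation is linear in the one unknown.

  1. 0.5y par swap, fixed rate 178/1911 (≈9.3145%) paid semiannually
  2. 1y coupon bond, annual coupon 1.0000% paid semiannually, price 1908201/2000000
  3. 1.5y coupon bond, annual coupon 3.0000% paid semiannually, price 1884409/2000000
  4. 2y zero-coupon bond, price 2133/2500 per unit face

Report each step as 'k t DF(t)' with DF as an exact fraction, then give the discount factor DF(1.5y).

1 1/2 1911/2000
2 1 4723/5000
3 3/2 4501/5000
4 2 2133/2500
DF(1.5y) = 4501/5000 ≈ 0.900200

step 1 [0.5y] swap r/2=89/1911: DF=(1 − 89/1911·(0))/(1+89/1911) = 1911/2000 ≈ 0.955500
step 2 [1y] bond c/2=1/200: DF=(1908201/2000000 − 1/200·(0.955500))/(1+1/200) = 4723/5000 ≈ 0.944600
step 3 [1.5y] bond c/2=3/200: DF=(1884409/2000000 − 3/200·(0.955500+0.944600))/(1+3/200) = 4501/5000 ≈ 0.900200
step 4 [2y] zero: DF = P = 2133/2500 ≈ 0.853200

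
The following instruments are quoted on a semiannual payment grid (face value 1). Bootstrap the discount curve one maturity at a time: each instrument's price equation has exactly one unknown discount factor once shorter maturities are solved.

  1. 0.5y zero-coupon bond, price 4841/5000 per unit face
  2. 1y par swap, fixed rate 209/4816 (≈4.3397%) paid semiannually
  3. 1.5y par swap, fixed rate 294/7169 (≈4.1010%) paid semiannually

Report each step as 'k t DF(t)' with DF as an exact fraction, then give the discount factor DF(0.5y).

1 1/2 4841/5000
2 1 4791/5000
3 3/2 2353/2500
DF(0.5y) = 4841/5000 ≈ 0.968200

step 1 [0.5y] zero: DF = P = 4841/5000 ≈ 0.968200
step 2 [1y] swap r/2=209/9632: DF=(1 − 209/9632·(0.968200))/(1+209/9632) = 4791/5000 ≈ 0.958200
step 3 [1.5y] swap r/2=147/7169: DF=(1 − 147/7169·(0.968200+0.958200))/(1+147/7169) = 2353/2500 ≈ 0.941200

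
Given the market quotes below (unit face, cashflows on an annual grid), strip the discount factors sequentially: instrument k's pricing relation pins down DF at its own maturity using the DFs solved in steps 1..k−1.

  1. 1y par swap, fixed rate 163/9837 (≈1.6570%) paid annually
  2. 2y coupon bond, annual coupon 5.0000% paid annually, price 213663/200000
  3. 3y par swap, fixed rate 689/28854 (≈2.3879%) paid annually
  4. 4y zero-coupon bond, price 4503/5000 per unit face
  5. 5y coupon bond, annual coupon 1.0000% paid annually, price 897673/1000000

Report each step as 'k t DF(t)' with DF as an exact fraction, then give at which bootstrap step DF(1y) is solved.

step 1 [1y] swap r/1=163/9837: DF=(1 − 163/9837·(0))/(1+163/9837) = 9837/10000 ≈ 0.983700
step 2 [2y] bond c/1=1/20: DF=(213663/200000 − 1/20·(0.983700))/(1+1/20) = 4853/5000 ≈ 0.970600
step 3 [3y] swap r/1=689/28854: DF=(1 − 689/28854·(0.983700+0.970600))/(1+689/28854) = 9311/10000 ≈ 0.931100
step 4 [4y] zero: DF = P = 4503/5000 ≈ 0.900600
step 5 [5y] bond c/1=1/100: DF=(897673/1000000 − 1/100·(0.983700+0.970600+0.931100+0.900600))/(1+1/100) = 8513/10000 ≈ 0.851300

1 1 9837/10000
2 2 4853/5000
3 3 9311/10000
4 4 4503/5000
5 5 8513/10000
DF(1y) is solved at step 1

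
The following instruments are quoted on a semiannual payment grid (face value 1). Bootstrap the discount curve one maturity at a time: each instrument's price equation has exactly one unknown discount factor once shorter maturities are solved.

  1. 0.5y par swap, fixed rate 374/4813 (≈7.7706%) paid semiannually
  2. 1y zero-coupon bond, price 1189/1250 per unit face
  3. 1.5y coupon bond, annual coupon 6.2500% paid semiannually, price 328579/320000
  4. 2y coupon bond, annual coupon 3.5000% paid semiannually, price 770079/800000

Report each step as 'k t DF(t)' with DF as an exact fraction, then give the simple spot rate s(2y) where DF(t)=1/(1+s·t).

step 1 [0.5y] swap r/2=187/4813: DF=(1 − 187/4813·(0))/(1+187/4813) = 4813/5000 ≈ 0.962600
step 2 [1y] zero: DF = P = 1189/1250 ≈ 0.951200
step 3 [1.5y] bond c/2=1/32: DF=(328579/320000 − 1/32·(0.962600+0.951200))/(1+1/32) = 9377/10000 ≈ 0.937700
step 4 [2y] bond c/2=7/400: DF=(770079/800000 − 7/400·(0.962600+0.951200+0.937700))/(1+7/400) = 897/1000 ≈ 0.897000

1 1/2 4813/5000
2 1 1189/1250
3 3/2 9377/10000
4 2 897/1000
s(2y) = (1/(897/1000) − 1)/(2) = 103/1794 ≈ 5.7414%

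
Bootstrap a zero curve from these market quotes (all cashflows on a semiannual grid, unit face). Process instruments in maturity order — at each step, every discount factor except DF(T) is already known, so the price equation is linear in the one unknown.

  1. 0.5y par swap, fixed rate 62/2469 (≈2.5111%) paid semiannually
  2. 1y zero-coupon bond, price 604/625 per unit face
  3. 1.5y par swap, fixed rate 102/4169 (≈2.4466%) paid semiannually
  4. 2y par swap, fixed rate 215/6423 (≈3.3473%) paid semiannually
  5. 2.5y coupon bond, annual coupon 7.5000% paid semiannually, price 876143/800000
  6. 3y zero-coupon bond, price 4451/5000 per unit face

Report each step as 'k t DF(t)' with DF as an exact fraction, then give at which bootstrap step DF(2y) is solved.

1 1/2 2469/2500
2 1 604/625
3 3/2 9643/10000
4 2 1871/2000
5 5/2 9163/10000
6 3 4451/5000
DF(2y) is solved at step 4

step 1 [0.5y] swap r/2=31/2469: DF=(1 − 31/2469·(0))/(1+31/2469) = 2469/2500 ≈ 0.987600
step 2 [1y] zero: DF = P = 604/625 ≈ 0.966400
step 3 [1.5y] swap r/2=51/4169: DF=(1 − 51/4169·(0.987600+0.966400))/(1+51/4169) = 9643/10000 ≈ 0.964300
step 4 [2y] swap r/2=215/12846: DF=(1 − 215/12846·(0.987600+0.966400+0.964300))/(1+215/12846) = 1871/2000 ≈ 0.935500
step 5 [2.5y] bond c/2=3/80: DF=(876143/800000 − 3/80·(0.987600+0.966400+0.964300+0.935500))/(1+3/80) = 9163/10000 ≈ 0.916300
step 6 [3y] zero: DF = P = 4451/5000 ≈ 0.890200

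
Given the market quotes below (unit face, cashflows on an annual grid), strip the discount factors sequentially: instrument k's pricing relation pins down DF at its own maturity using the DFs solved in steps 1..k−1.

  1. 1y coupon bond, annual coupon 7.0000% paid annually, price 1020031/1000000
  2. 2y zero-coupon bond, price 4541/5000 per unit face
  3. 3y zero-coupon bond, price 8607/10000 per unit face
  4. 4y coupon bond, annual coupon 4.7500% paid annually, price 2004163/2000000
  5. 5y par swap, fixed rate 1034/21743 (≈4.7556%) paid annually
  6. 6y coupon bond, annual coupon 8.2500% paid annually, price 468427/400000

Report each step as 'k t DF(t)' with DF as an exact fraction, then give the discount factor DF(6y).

1 1 9533/10000
2 2 4541/5000
3 3 8607/10000
4 4 2083/2500
5 5 1983/2500
6 6 469/625
DF(6y) = 469/625 ≈ 0.750400

step 1 [1y] bond c/1=7/100: DF=(1020031/1000000 − 7/100·(0))/(1+7/100) = 9533/10000 ≈ 0.953300
step 2 [2y] zero: DF = P = 4541/5000 ≈ 0.908200
step 3 [3y] zero: DF = P = 8607/10000 ≈ 0.860700
step 4 [4y] bond c/1=19/400: DF=(2004163/2000000 − 19/400·(0.953300+0.908200+0.860700))/(1+19/400) = 2083/2500 ≈ 0.833200
step 5 [5y] swap r/1=1034/21743: DF=(1 − 1034/21743·(0.953300+0.908200+0.860700+0.833200))/(1+1034/21743) = 1983/2500 ≈ 0.793200
step 6 [6y] bond c/1=33/400: DF=(468427/400000 − 33/400·(0.953300+0.908200+0.860700+0.833200+0.793200))/(1+33/400) = 469/625 ≈ 0.750400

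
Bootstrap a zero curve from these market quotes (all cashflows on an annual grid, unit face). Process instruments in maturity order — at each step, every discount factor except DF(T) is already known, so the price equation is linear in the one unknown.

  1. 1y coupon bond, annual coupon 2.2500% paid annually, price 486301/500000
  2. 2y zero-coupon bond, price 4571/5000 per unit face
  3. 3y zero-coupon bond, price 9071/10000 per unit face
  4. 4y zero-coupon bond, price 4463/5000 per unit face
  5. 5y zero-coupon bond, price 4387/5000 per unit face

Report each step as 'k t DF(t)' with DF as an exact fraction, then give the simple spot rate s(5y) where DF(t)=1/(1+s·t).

1 1 1189/1250
2 2 4571/5000
3 3 9071/10000
4 4 4463/5000
5 5 4387/5000
s(5y) = (1/(4387/5000) − 1)/(5) = 613/21935 ≈ 2.7946%

step 1 [1y] bond c/1=9/400: DF=(486301/500000 − 9/400·(0))/(1+9/400) = 1189/1250 ≈ 0.951200
step 2 [2y] zero: DF = P = 4571/5000 ≈ 0.914200
step 3 [3y] zero: DF = P = 9071/10000 ≈ 0.907100
step 4 [4y] zero: DF = P = 4463/5000 ≈ 0.892600
step 5 [5y] zero: DF = P = 4387/5000 ≈ 0.877400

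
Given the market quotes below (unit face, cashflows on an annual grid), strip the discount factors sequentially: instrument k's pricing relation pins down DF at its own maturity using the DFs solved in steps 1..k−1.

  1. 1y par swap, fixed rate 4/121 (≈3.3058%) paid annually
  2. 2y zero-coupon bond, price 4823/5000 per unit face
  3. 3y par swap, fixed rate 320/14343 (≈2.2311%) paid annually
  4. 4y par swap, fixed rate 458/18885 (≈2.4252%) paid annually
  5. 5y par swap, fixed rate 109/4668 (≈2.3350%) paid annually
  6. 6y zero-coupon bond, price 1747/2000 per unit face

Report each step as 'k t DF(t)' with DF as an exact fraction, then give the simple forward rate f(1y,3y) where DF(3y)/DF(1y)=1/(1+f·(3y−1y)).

1 1 121/125
2 2 4823/5000
3 3 117/125
4 4 2271/2500
5 5 891/1000
6 6 1747/2000
f(1y,3y) = ((121/125)/(117/125) − 1)/(2) = 2/117 ≈ 1.7094%

step 1 [1y] swap r/1=4/121: DF=(1 − 4/121·(0))/(1+4/121) = 121/125 ≈ 0.968000
step 2 [2y] zero: DF = P = 4823/5000 ≈ 0.964600
step 3 [3y] swap r/1=320/14343: DF=(1 − 320/14343·(0.968000+0.964600))/(1+320/14343) = 117/125 ≈ 0.936000
step 4 [4y] swap r/1=458/18885: DF=(1 − 458/18885·(0.968000+0.964600+0.936000))/(1+458/18885) = 2271/2500 ≈ 0.908400
step 5 [5y] swap r/1=109/4668: DF=(1 − 109/4668·(0.968000+0.964600+0.936000+0.908400))/(1+109/4668) = 891/1000 ≈ 0.891000
step 6 [6y] zero: DF = P = 1747/2000 ≈ 0.873500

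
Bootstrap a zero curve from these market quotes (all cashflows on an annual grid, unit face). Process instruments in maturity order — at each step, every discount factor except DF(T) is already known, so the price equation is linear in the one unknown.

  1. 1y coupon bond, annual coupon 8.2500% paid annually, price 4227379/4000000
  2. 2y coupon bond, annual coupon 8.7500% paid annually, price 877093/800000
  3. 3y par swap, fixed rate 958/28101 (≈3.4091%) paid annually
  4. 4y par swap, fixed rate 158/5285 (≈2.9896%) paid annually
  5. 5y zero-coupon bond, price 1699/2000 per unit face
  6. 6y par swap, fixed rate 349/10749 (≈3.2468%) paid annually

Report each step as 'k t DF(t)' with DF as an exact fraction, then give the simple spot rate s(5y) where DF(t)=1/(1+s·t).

step 1 [1y] bond c/1=33/400: DF=(4227379/4000000 − 33/400·(0))/(1+33/400) = 9763/10000 ≈ 0.976300
step 2 [2y] bond c/1=7/80: DF=(877093/800000 − 7/80·(0.976300))/(1+7/80) = 581/625 ≈ 0.929600
step 3 [3y] swap r/1=958/28101: DF=(1 − 958/28101·(0.976300+0.929600))/(1+958/28101) = 4521/5000 ≈ 0.904200
step 4 [4y] swap r/1=158/5285: DF=(1 − 158/5285·(0.976300+0.929600+0.904200))/(1+158/5285) = 4447/5000 ≈ 0.889400
step 5 [5y] zero: DF = P = 1699/2000 ≈ 0.849500
step 6 [6y] swap r/1=349/10749: DF=(1 − 349/10749·(0.976300+0.929600+0.904200+0.889400+0.849500))/(1+349/10749) = 1651/2000 ≈ 0.825500

1 1 9763/10000
2 2 581/625
3 3 4521/5000
4 4 4447/5000
5 5 1699/2000
6 6 1651/2000
s(5y) = (1/(1699/2000) − 1)/(5) = 301/8495 ≈ 3.5433%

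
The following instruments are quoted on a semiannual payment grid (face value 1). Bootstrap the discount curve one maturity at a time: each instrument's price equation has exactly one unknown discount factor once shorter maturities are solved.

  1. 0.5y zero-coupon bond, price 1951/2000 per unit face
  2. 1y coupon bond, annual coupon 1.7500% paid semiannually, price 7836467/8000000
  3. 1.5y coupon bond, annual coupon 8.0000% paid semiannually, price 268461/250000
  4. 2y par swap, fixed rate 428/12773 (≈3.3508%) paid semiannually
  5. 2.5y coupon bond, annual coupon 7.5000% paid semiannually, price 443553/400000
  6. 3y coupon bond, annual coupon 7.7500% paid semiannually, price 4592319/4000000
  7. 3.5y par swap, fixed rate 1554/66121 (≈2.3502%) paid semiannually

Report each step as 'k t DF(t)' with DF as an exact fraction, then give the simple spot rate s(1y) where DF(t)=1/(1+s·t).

1 1/2 1951/2000
2 1 4813/5000
3 3/2 479/500
4 2 4679/5000
5 5/2 9303/10000
6 3 2319/2500
7 7/2 9223/10000
s(1y) = (1/(4813/5000) − 1)/(1) = 187/4813 ≈ 3.8853%

step 1 [0.5y] zero: DF = P = 1951/2000 ≈ 0.975500
step 2 [1y] bond c/2=7/800: DF=(7836467/8000000 − 7/800·(0.975500))/(1+7/800) = 4813/5000 ≈ 0.962600
step 3 [1.5y] bond c/2=1/25: DF=(268461/250000 − 1/25·(0.975500+0.962600))/(1+1/25) = 479/500 ≈ 0.958000
step 4 [2y] swap r/2=214/12773: DF=(1 − 214/12773·(0.975500+0.962600+0.958000))/(1+214/12773) = 4679/5000 ≈ 0.935800
step 5 [2.5y] bond c/2=3/80: DF=(443553/400000 − 3/80·(0.975500+0.962600+0.958000+0.935800))/(1+3/80) = 9303/10000 ≈ 0.930300
step 6 [3y] bond c/2=31/800: DF=(4592319/4000000 − 31/800·(0.975500+0.962600+0.958000+0.935800+0.930300))/(1+31/800) = 2319/2500 ≈ 0.927600
step 7 [3.5y] swap r/2=777/66121: DF=(1 − 777/66121·(0.975500+0.962600+0.958000+0.935800+0.930300+0.927600))/(1+777/66121) = 9223/10000 ≈ 0.922300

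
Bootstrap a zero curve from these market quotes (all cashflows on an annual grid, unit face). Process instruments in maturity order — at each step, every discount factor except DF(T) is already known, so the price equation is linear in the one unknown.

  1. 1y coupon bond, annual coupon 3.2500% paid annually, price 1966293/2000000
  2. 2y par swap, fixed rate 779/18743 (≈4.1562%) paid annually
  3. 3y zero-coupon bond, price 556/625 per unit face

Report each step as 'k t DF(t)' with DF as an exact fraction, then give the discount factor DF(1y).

step 1 [1y] bond c/1=13/400: DF=(1966293/2000000 − 13/400·(0))/(1+13/400) = 4761/5000 ≈ 0.952200
step 2 [2y] swap r/1=779/18743: DF=(1 − 779/18743·(0.952200))/(1+779/18743) = 9221/10000 ≈ 0.922100
step 3 [3y] zero: DF = P = 556/625 ≈ 0.889600

1 1 4761/5000
2 2 9221/10000
3 3 556/625
DF(1y) = 4761/5000 ≈ 0.952200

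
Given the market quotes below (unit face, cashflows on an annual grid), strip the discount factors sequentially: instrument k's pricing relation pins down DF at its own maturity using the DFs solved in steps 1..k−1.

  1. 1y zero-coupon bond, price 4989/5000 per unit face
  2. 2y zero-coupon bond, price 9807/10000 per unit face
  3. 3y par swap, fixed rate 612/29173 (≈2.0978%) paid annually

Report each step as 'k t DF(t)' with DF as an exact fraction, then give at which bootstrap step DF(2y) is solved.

step 1 [1y] zero: DF = P = 4989/5000 ≈ 0.997800
step 2 [2y] zero: DF = P = 9807/10000 ≈ 0.980700
step 3 [3y] swap r/1=612/29173: DF=(1 − 612/29173·(0.997800+0.980700))/(1+612/29173) = 2347/2500 ≈ 0.938800

1 1 4989/5000
2 2 9807/10000
3 3 2347/2500
DF(2y) is solved at step 2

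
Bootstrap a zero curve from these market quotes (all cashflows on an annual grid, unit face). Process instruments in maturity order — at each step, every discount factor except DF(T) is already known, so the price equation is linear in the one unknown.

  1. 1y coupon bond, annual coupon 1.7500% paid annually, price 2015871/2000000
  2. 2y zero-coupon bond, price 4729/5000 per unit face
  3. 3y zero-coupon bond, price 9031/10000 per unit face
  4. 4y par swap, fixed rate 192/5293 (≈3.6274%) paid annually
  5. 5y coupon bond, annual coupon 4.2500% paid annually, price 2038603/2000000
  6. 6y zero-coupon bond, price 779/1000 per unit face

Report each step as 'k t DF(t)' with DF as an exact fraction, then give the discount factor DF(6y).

step 1 [1y] bond c/1=7/400: DF=(2015871/2000000 − 7/400·(0))/(1+7/400) = 4953/5000 ≈ 0.990600
step 2 [2y] zero: DF = P = 4729/5000 ≈ 0.945800
step 3 [3y] zero: DF = P = 9031/10000 ≈ 0.903100
step 4 [4y] swap r/1=192/5293: DF=(1 − 192/5293·(0.990600+0.945800+0.903100))/(1+192/5293) = 541/625 ≈ 0.865600
step 5 [5y] bond c/1=17/400: DF=(2038603/2000000 − 17/400·(0.990600+0.945800+0.903100+0.865600))/(1+17/400) = 8267/10000 ≈ 0.826700
step 6 [6y] zero: DF = P = 779/1000 ≈ 0.779000

1 1 4953/5000
2 2 4729/5000
3 3 9031/10000
4 4 541/625
5 5 8267/10000
6 6 779/1000
DF(6y) = 779/1000 ≈ 0.779000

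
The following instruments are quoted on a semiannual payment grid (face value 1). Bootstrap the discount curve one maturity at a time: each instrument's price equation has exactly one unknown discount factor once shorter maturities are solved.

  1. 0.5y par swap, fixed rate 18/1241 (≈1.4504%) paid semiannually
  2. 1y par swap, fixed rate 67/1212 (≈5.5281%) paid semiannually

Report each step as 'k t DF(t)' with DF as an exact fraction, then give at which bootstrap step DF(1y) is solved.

1 1/2 1241/1250
2 1 1183/1250
DF(1y) is solved at step 2

step 1 [0.5y] swap r/2=9/1241: DF=(1 − 9/1241·(0))/(1+9/1241) = 1241/1250 ≈ 0.992800
step 2 [1y] swap r/2=67/2424: DF=(1 − 67/2424·(0.992800))/(1+67/2424) = 1183/1250 ≈ 0.946400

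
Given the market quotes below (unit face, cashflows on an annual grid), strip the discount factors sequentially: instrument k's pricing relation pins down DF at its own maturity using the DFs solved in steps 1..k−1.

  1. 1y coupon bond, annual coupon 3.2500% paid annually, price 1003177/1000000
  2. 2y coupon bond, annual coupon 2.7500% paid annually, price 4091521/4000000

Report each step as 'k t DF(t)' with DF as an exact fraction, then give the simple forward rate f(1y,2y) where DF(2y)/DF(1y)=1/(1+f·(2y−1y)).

1 1 2429/2500
2 2 1939/2000
f(1y,2y) = ((2429/2500)/(1939/2000) − 1)/(1) = 3/1385 ≈ 0.2166%

step 1 [1y] bond c/1=13/400: DF=(1003177/1000000 − 13/400·(0))/(1+13/400) = 2429/2500 ≈ 0.971600
step 2 [2y] bond c/1=11/400: DF=(4091521/4000000 − 11/400·(0.971600))/(1+11/400) = 1939/2000 ≈ 0.969500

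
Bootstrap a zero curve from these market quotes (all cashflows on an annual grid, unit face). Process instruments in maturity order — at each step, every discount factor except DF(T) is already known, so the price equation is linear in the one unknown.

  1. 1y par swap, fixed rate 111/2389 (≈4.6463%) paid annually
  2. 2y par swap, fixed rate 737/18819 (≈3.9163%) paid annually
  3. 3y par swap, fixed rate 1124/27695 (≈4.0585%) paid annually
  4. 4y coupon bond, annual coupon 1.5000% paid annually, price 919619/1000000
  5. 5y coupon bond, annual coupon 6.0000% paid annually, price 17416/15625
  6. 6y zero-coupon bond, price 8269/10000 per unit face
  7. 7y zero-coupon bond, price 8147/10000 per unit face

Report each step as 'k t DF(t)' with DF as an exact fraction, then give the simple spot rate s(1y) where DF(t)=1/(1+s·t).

step 1 [1y] swap r/1=111/2389: DF=(1 − 111/2389·(0))/(1+111/2389) = 2389/2500 ≈ 0.955600
step 2 [2y] swap r/1=737/18819: DF=(1 − 737/18819·(0.955600))/(1+737/18819) = 9263/10000 ≈ 0.926300
step 3 [3y] swap r/1=1124/27695: DF=(1 − 1124/27695·(0.955600+0.926300))/(1+1124/27695) = 2219/2500 ≈ 0.887600
step 4 [4y] bond c/1=3/200: DF=(919619/1000000 − 3/200·(0.955600+0.926300+0.887600))/(1+3/200) = 8651/10000 ≈ 0.865100
step 5 [5y] bond c/1=3/50: DF=(17416/15625 − 3/50·(0.955600+0.926300+0.887600+0.865100))/(1+3/50) = 4229/5000 ≈ 0.845800
step 6 [6y] zero: DF = P = 8269/10000 ≈ 0.826900
step 7 [7y] zero: DF = P = 8147/10000 ≈ 0.814700

1 1 2389/2500
2 2 9263/10000
3 3 2219/2500
4 4 8651/10000
5 5 4229/5000
6 6 8269/10000
7 7 8147/10000
s(1y) = (1/(2389/2500) − 1)/(1) = 111/2389 ≈ 4.6463%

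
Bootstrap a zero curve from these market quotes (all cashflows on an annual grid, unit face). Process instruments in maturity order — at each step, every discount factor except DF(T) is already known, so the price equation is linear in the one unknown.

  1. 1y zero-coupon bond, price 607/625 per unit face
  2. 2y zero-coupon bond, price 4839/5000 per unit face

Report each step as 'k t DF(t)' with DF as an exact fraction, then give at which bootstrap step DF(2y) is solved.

1 1 607/625
2 2 4839/5000
DF(2y) is solved at step 2

step 1 [1y] zero: DF = P = 607/625 ≈ 0.971200
step 2 [2y] zero: DF = P = 4839/5000 ≈ 0.967800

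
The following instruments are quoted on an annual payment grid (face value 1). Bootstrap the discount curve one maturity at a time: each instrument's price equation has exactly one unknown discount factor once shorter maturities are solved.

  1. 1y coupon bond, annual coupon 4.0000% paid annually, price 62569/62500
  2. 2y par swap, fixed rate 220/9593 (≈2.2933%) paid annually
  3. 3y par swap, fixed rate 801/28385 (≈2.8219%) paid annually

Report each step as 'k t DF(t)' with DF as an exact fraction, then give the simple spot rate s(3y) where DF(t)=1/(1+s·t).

1 1 4813/5000
2 2 239/250
3 3 9199/10000
s(3y) = (1/(9199/10000) − 1)/(3) = 267/9199 ≈ 2.9025%

step 1 [1y] bond c/1=1/25: DF=(62569/62500 − 1/25·(0))/(1+1/25) = 4813/5000 ≈ 0.962600
step 2 [2y] swap r/1=220/9593: DF=(1 − 220/9593·(0.962600))/(1+220/9593) = 239/250 ≈ 0.956000
step 3 [3y] swap r/1=801/28385: DF=(1 − 801/28385·(0.962600+0.956000))/(1+801/28385) = 9199/10000 ≈ 0.919900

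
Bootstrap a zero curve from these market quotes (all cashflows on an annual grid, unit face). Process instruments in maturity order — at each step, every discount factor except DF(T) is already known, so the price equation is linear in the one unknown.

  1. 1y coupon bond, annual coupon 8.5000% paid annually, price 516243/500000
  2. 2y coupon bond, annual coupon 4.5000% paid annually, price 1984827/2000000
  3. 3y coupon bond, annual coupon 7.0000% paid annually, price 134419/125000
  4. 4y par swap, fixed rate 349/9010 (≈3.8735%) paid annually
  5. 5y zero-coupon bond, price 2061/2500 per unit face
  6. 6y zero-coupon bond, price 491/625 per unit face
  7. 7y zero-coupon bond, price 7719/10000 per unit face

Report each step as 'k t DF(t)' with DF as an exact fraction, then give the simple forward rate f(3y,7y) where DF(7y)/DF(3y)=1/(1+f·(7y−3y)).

1 1 2379/2500
2 2 9087/10000
3 3 8833/10000
4 4 2151/2500
5 5 2061/2500
6 6 491/625
7 7 7719/10000
f(3y,7y) = ((8833/10000)/(7719/10000) − 1)/(4) = 557/15438 ≈ 3.6080%

step 1 [1y] bond c/1=17/200: DF=(516243/500000 − 17/200·(0))/(1+17/200) = 2379/2500 ≈ 0.951600
step 2 [2y] bond c/1=9/200: DF=(1984827/2000000 − 9/200·(0.951600))/(1+9/200) = 9087/10000 ≈ 0.908700
step 3 [3y] bond c/1=7/100: DF=(134419/125000 − 7/100·(0.951600+0.908700))/(1+7/100) = 8833/10000 ≈ 0.883300
step 4 [4y] swap r/1=349/9010: DF=(1 − 349/9010·(0.951600+0.908700+0.883300))/(1+349/9010) = 2151/2500 ≈ 0.860400
step 5 [5y] zero: DF = P = 2061/2500 ≈ 0.824400
step 6 [6y] zero: DF = P = 491/625 ≈ 0.785600
step 7 [7y] zero: DF = P = 7719/10000 ≈ 0.771900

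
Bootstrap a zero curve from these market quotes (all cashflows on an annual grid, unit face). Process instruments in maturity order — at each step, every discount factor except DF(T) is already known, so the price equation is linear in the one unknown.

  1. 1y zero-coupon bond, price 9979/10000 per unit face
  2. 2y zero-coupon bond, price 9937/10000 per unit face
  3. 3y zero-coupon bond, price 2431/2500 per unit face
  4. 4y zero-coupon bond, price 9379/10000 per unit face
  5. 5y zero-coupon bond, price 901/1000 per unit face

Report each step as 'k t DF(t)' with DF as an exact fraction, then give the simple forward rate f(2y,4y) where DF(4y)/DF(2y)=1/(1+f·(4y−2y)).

step 1 [1y] zero: DF = P = 9979/10000 ≈ 0.997900
step 2 [2y] zero: DF = P = 9937/10000 ≈ 0.993700
step 3 [3y] zero: DF = P = 2431/2500 ≈ 0.972400
step 4 [4y] zero: DF = P = 9379/10000 ≈ 0.937900
step 5 [5y] zero: DF = P = 901/1000 ≈ 0.901000

1 1 9979/10000
2 2 9937/10000
3 3 2431/2500
4 4 9379/10000
5 5 901/1000
f(2y,4y) = ((9937/10000)/(9379/10000) − 1)/(2) = 279/9379 ≈ 2.9747%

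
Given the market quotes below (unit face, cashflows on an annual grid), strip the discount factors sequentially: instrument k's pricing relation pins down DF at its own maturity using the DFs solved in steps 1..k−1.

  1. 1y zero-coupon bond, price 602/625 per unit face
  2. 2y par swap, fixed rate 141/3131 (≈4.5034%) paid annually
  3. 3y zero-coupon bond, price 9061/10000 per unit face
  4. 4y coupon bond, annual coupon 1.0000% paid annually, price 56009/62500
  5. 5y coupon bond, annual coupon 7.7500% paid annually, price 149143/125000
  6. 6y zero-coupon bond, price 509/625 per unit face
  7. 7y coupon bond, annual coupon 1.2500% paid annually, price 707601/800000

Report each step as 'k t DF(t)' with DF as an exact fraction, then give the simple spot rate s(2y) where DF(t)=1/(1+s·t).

1 1 602/625
2 2 4577/5000
3 3 9061/10000
4 4 8597/10000
5 5 2113/2500
6 6 509/625
7 7 8081/10000
s(2y) = (1/(4577/5000) − 1)/(2) = 423/9154 ≈ 4.6209%

step 1 [1y] zero: DF = P = 602/625 ≈ 0.963200
step 2 [2y] swap r/1=141/3131: DF=(1 − 141/3131·(0.963200))/(1+141/3131) = 4577/5000 ≈ 0.915400
step 3 [3y] zero: DF = P = 9061/10000 ≈ 0.906100
step 4 [4y] bond c/1=1/100: DF=(56009/62500 − 1/100·(0.963200+0.915400+0.906100))/(1+1/100) = 8597/10000 ≈ 0.859700
step 5 [5y] bond c/1=31/400: DF=(149143/125000 − 31/400·(0.963200+0.915400+0.906100+0.859700))/(1+31/400) = 2113/2500 ≈ 0.845200
step 6 [6y] zero: DF = P = 509/625 ≈ 0.814400
step 7 [7y] bond c/1=1/80: DF=(707601/800000 − 1/80·(0.963200+0.915400+0.906100+0.859700+0.845200+0.814400))/(1+1/80) = 8081/10000 ≈ 0.808100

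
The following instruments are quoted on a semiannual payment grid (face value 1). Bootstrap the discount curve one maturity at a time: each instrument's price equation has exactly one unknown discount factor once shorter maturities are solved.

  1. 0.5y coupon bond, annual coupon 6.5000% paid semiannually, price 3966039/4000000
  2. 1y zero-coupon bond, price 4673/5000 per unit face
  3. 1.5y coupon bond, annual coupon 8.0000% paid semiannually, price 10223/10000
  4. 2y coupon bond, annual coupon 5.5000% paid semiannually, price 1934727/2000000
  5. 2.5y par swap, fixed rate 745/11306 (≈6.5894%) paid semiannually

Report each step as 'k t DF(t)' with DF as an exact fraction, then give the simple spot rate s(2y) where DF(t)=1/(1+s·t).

1 1/2 9603/10000
2 1 4673/5000
3 3/2 9101/10000
4 2 1083/1250
5 5/2 851/1000
s(2y) = (1/(1083/1250) − 1)/(2) = 167/2166 ≈ 7.7101%

step 1 [0.5y] bond c/2=13/400: DF=(3966039/4000000 − 13/400·(0))/(1+13/400) = 9603/10000 ≈ 0.960300
step 2 [1y] zero: DF = P = 4673/5000 ≈ 0.934600
step 3 [1.5y] bond c/2=1/25: DF=(10223/10000 − 1/25·(0.960300+0.934600))/(1+1/25) = 9101/10000 ≈ 0.910100
step 4 [2y] bond c/2=11/400: DF=(1934727/2000000 − 11/400·(0.960300+0.934600+0.910100))/(1+11/400) = 1083/1250 ≈ 0.866400
step 5 [2.5y] swap r/2=745/22612: DF=(1 − 745/22612·(0.960300+0.934600+0.910100+0.866400))/(1+745/22612) = 851/1000 ≈ 0.851000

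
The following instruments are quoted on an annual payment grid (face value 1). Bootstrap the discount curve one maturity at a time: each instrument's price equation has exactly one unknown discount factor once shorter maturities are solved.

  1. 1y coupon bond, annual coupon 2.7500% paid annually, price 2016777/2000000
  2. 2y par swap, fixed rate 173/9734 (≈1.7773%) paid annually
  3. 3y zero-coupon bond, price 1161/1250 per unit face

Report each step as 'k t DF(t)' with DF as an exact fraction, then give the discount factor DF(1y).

1 1 4907/5000
2 2 4827/5000
3 3 1161/1250
DF(1y) = 4907/5000 ≈ 0.981400

step 1 [1y] bond c/1=11/400: DF=(2016777/2000000 − 11/400·(0))/(1+11/400) = 4907/5000 ≈ 0.981400
step 2 [2y] swap r/1=173/9734: DF=(1 − 173/9734·(0.981400))/(1+173/9734) = 4827/5000 ≈ 0.965400
step 3 [3y] zero: DF = P = 1161/1250 ≈ 0.928800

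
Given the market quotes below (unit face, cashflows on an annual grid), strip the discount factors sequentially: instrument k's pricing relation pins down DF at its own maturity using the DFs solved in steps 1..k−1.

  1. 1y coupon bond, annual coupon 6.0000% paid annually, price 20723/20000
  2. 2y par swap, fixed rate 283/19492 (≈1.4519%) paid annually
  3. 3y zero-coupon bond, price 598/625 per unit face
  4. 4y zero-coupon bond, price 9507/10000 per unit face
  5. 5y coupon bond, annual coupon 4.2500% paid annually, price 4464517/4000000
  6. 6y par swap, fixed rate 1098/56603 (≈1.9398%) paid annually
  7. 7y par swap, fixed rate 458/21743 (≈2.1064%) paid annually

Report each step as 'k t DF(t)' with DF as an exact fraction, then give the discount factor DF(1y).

1 1 391/400
2 2 9717/10000
3 3 598/625
4 4 9507/10000
5 5 4567/5000
6 6 4451/5000
7 7 4313/5000
DF(1y) = 391/400 ≈ 0.977500

step 1 [1y] bond c/1=3/50: DF=(20723/20000 − 3/50·(0))/(1+3/50) = 391/400 ≈ 0.977500
step 2 [2y] swap r/1=283/19492: DF=(1 − 283/19492·(0.977500))/(1+283/19492) = 9717/10000 ≈ 0.971700
step 3 [3y] zero: DF = P = 598/625 ≈ 0.956800
step 4 [4y] zero: DF = P = 9507/10000 ≈ 0.950700
step 5 [5y] bond c/1=17/400: DF=(4464517/4000000 − 17/400·(0.977500+0.971700+0.956800+0.950700))/(1+17/400) = 4567/5000 ≈ 0.913400
step 6 [6y] swap r/1=1098/56603: DF=(1 − 1098/56603·(0.977500+0.971700+0.956800+0.950700+0.913400))/(1+1098/56603) = 4451/5000 ≈ 0.890200
step 7 [7y] swap r/1=458/21743: DF=(1 − 458/21743·(0.977500+0.971700+0.956800+0.950700+0.913400+0.890200))/(1+458/21743) = 4313/5000 ≈ 0.862600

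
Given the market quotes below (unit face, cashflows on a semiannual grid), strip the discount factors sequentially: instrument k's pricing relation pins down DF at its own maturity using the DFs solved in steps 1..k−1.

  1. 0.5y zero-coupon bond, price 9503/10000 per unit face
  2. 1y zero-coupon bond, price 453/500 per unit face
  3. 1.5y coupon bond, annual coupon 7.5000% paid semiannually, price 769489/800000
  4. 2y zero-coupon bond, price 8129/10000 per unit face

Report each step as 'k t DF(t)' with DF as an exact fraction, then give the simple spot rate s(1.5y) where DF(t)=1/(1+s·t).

step 1 [0.5y] zero: DF = P = 9503/10000 ≈ 0.950300
step 2 [1y] zero: DF = P = 453/500 ≈ 0.906000
step 3 [1.5y] bond c/2=3/80: DF=(769489/800000 − 3/80·(0.950300+0.906000))/(1+3/80) = 43/50 ≈ 0.860000
step 4 [2y] zero: DF = P = 8129/10000 ≈ 0.812900

1 1/2 9503/10000
2 1 453/500
3 3/2 43/50
4 2 8129/10000
s(1.5y) = (1/(43/50) − 1)/(3/2) = 14/129 ≈ 10.8527%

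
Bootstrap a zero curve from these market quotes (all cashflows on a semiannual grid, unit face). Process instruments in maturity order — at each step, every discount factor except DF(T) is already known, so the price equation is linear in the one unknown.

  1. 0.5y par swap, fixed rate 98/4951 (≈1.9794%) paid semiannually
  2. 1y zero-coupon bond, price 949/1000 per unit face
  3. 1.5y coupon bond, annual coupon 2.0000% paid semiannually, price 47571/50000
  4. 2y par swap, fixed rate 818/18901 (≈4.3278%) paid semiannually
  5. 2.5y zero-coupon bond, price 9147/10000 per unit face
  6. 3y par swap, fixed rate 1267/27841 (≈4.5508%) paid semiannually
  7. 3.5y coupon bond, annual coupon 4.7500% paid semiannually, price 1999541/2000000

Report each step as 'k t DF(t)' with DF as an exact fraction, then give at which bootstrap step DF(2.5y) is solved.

1 1/2 4951/5000
2 1 949/1000
3 3/2 2307/2500
4 2 4591/5000
5 5/2 9147/10000
6 3 8733/10000
7 7/2 4237/5000
DF(2.5y) is solved at step 5

step 1 [0.5y] swap r/2=49/4951: DF=(1 − 49/4951·(0))/(1+49/4951) = 4951/5000 ≈ 0.990200
step 2 [1y] zero: DF = P = 949/1000 ≈ 0.949000
step 3 [1.5y] bond c/2=1/100: DF=(47571/50000 − 1/100·(0.990200+0.949000))/(1+1/100) = 2307/2500 ≈ 0.922800
step 4 [2y] swap r/2=409/18901: DF=(1 − 409/18901·(0.990200+0.949000+0.922800))/(1+409/18901) = 4591/5000 ≈ 0.918200
step 5 [2.5y] zero: DF = P = 9147/10000 ≈ 0.914700
step 6 [3y] swap r/2=1267/55682: DF=(1 − 1267/55682·(0.990200+0.949000+0.922800+0.918200+0.914700))/(1+1267/55682) = 8733/10000 ≈ 0.873300
step 7 [3.5y] bond c/2=19/800: DF=(1999541/2000000 − 19/800·(0.990200+0.949000+0.922800+0.918200+0.914700+0.873300))/(1+19/800) = 4237/5000 ≈ 0.847400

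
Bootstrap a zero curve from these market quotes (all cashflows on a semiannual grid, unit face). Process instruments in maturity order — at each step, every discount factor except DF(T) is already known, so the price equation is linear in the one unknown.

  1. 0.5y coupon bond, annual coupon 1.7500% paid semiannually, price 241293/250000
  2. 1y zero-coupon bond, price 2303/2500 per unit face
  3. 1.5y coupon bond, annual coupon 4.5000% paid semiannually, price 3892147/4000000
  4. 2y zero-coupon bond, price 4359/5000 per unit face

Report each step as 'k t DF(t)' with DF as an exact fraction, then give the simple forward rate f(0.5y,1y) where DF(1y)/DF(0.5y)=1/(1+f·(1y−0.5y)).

step 1 [0.5y] bond c/2=7/800: DF=(241293/250000 − 7/800·(0))/(1+7/800) = 598/625 ≈ 0.956800
step 2 [1y] zero: DF = P = 2303/2500 ≈ 0.921200
step 3 [1.5y] bond c/2=9/400: DF=(3892147/4000000 − 9/400·(0.956800+0.921200))/(1+9/400) = 9103/10000 ≈ 0.910300
step 4 [2y] zero: DF = P = 4359/5000 ≈ 0.871800

1 1/2 598/625
2 1 2303/2500
3 3/2 9103/10000
4 2 4359/5000
f(0.5y,1y) = ((598/625)/(2303/2500) − 1)/(1/2) = 178/2303 ≈ 7.7290%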